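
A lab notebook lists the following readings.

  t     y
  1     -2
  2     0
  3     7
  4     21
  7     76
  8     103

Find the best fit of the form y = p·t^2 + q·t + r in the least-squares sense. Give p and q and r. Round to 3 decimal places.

With design matrix A, AᵀA = [[6851, 955, 143]; [955, 143, 25]; [143, 25, 6]] and Aᵀy = [10713, 1459, 205]ᵀ.
Row-reducing yields p = 27157/14088, q = -31751/14088, r = -5601/2348.

p = 1.928, q = -2.254, r = -2.385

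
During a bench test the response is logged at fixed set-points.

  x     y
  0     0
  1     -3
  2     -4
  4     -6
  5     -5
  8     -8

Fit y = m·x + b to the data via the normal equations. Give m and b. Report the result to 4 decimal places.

From the data, Σx·x = 110, Σx = 20, Σ1 = 6.
Right-hand side: Σx·y = -124, Σy = -26.
MᵀM·[m, b]ᵀ = Mᵀy becomes [[110, 20]; [20, 6]]·[m, b]ᵀ = [-124, -26]ᵀ.
det = 110·6 − 20² = 260.
m = ((-124)·6 − 20·(-26))/260 = -56/65; b = (110·(-26) − 20·(-124))/260 = -19/13.

m = -0.8615, b = -1.4615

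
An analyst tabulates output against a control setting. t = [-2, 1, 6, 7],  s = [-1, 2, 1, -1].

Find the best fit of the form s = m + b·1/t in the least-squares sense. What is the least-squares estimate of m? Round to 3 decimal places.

The normal equations are: 4·m + (17/21)·b = 1;  (17/21)·m + (1145/882)·b = 53/21.
(Σ1 = 4, Σ1/t = 17/21, Σ1/t·1/t = 1145/882, Σs = 1, Σ1/t·s = 53/21.)
Eliminating b: (1145/882)·(row 1) − (17/21)·(row 2) gives (667/147)·m = (1145/882)·1 − (17/21)·(53/21) = -73/98, so m = -219/1334.
Then b = ((53/21) − (17/21)·(-219/1334))/(1145/882) = 1365/667.

m = -0.164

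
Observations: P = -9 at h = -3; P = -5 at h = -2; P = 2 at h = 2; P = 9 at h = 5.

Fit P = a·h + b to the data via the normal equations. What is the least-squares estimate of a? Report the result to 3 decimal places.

From the data, Σh·h = 42, Σh = 2, Σ1 = 4.
Moment sums: Σh·P = 86, ΣP = -3.
Normal equations: [[42, 2]; [2, 4]]·[a, b]ᵀ = [86, -3]ᵀ.
Eliminating b: 4·(row 1) − 2·(row 2) gives 164·a = 4·86 − 2·(-3) = 350, so a = 175/82.
Then b = ((-3) − 2·(175/82))/4 = -149/82.

a = 2.134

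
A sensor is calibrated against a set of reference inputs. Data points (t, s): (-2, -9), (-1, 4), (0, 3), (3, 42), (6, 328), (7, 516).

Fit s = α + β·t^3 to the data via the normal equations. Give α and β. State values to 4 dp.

Normal-equation sums: Σ1 = 6, Σt^3 = 577, Σt^3·t^3 = 165099.
Moment sums: Σs = 884, Σt^3·s = 249038.
Normal equations: [[6, 577]; [577, 165099]]·[α, β]ᵀ = [884, 249038]ᵀ.
det = 6·165099 − 577² = 657665.
α = (884·165099 − 577·249038)/657665 = 450518/131533; β = (6·249038 − 577·884)/657665 = 196832/131533.

α = 3.4251, β = 1.4964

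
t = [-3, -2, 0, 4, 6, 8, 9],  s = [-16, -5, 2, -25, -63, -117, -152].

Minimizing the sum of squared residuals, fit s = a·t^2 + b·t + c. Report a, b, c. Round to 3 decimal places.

The normal system MᵀM·[a, b, c]ᵀ = Mᵀs is [[12306, 1486, 210]; [1486, 210, 22]; [210, 22, 7]]·[a, b, c]ᵀ = [-22632, -2724, -376]ᵀ.
Solving the 3×3 system (Gaussian elimination) gives a = -284447/143248, b = 14223/20464, c = 65755/17906.

a = -1.986, b = 0.695, c = 3.672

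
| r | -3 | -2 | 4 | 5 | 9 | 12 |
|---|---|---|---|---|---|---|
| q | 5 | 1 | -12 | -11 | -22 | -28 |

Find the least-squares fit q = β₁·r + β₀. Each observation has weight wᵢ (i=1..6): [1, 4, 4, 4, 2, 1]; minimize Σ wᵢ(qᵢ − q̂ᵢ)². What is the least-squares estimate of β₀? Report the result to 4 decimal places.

Forming AᵀWA = [[495, 55]; [55, 16]] and AᵀWq = [-1167, -155]ᵀ gives AᵀWA·[β₁, β₀]ᵀ = AᵀWq.
Δ = 495·16 − 55² = 4895.
β₁ = ((-1167)·16 − 55·(-155))/4895 = -10147/4895; β₀ = (495·(-155) − 55·(-1167))/4895 = -228/89.

β₀ = -2.5618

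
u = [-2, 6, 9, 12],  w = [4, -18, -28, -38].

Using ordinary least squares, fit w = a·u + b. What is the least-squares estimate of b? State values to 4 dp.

b = -1.3793

From the data, Σu·u = 265, Σu = 25, Σ1 = 4.
For Mᵀw: Σu·w = -824, Σw = -80.
So MᵀM·[a, b]ᵀ = Mᵀw: [[265, 25]; [25, 4]]·[a, b]ᵀ = [-824, -80]ᵀ.
Eliminating b: 4·(row 1) − 25·(row 2) gives 435·a = 4·(-824) − 25·(-80) = -1296, so a = -432/145.
Then b = ((-80) − 25·(-432/145))/4 = -40/29.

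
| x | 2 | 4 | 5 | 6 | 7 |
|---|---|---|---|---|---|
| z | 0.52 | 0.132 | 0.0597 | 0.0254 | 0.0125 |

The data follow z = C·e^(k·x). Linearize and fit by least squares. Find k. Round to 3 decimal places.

With ln zᵢ as the transformed response and xᵢ as the regressor:
Σx = 24.0000, Σ(x)² = 130.0000, Σln z = -13.5523, Σx·ln z = -76.2120.
Equations: 130.0000·k + 24.0000·ln C = -76.2120;  24.0000·k + 5·ln C = -13.5523.
Δ = 130.0000·5 − (24.0000)² = 74.0000; k = (-76.2120·5 − 24.0000·-13.5523)/74.0000 = -0.75411, ln C = (130.0000·-13.5523 − 24.0000·-76.2120)/74.0000 = 0.90925.

k = -0.754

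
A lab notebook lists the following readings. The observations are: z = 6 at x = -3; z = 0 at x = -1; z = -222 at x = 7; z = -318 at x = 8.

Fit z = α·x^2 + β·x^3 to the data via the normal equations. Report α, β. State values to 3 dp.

α = -0.958, β = -0.504

The normal system MᵀM·[α, β]ᵀ = Mᵀz is [[6579, 49331]; [49331, 380523]]·[α, β]ᵀ = [-31176, -239124]ᵀ.
Δ = 6579·380523 − 49331² = 69913256.
α = ((-31176)·380523 − 49331·(-239124))/69913256 = -2391393/2496902; β = (6579·(-239124) − 49331·(-31176))/69913256 = -1259055/2496902.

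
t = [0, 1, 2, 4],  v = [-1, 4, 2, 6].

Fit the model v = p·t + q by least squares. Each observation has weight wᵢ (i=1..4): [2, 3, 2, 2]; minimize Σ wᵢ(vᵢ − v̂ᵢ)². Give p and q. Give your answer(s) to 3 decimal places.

p = 1.370, q = 0.605

From the data, Σwᵢ·t·t = 43, Σwᵢ·t = 15, Σwᵢ·1 = 9.
For MᵀWv: Σwᵢ·t·v = 68, Σwᵢ·v = 26.
MᵀWM·[p, q]ᵀ = MᵀWv becomes [[43, 15]; [15, 9]]·[p, q]ᵀ = [68, 26]ᵀ.
Δ = 43·9 − 15² = 162.
p = (68·9 − 15·26)/162 = 37/27; q = (43·26 − 15·68)/162 = 49/81.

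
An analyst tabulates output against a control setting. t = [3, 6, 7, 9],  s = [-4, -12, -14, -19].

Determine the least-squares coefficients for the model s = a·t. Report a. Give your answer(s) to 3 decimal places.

The normal equations are: 175·a = -353.
Hence a = -353 / 175 ≈ -2.01714.

a = -2.017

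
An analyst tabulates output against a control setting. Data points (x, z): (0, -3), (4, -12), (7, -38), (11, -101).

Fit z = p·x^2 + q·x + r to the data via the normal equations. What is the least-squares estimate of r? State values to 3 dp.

Setting ∂/∂p … = 0 gives: 17298·p + 1738·q + 186·r = -14275;  1738·p + 186·q + 22·r = -1425;  186·p + 22·q + 4·r = -154.
(Σx^2·x^2 = 17298, Σx^2·x = 1738, Σx^2 = 186, Σx·x = 186, Σx = 22, Σ1 = 4, Σx^2·z = -14275, Σx·z = -1425, Σz = -154.)
Solving the 3×3 system (Gaussian elimination) gives p = -27/28, q = 3121/1820, r = -201/65.

r = -3.092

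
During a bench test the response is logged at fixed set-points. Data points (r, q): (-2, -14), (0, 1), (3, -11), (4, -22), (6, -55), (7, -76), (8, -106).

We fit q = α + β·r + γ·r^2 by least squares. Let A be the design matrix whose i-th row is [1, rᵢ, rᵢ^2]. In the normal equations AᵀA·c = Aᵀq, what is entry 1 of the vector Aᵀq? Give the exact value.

-283

Entry 1 ↔ basis 1, so (Aᵀq)_{1} = Σᵢ qᵢ = (1)·(-14) + (1)·(1) + (1)·(-11) + (1)·(-22) + (1)·(-55) + (1)·(-76) + (1)·(-106) = -283.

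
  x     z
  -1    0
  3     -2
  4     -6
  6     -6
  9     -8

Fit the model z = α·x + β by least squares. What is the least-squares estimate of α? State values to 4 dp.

Normal-equation sums: Σx·x = 143, Σx = 21, Σ1 = 5.
And Σx·z = -138, Σz = -22.
MᵀM·[α, β]ᵀ = Mᵀz becomes [[143, 21]; [21, 5]]·[α, β]ᵀ = [-138, -22]ᵀ.
Eliminating β: 5·(row 1) − 21·(row 2) gives 274·α = 5·(-138) − 21·(-22) = -228, so α = -114/137.
Then β = ((-22) − 21·(-114/137))/5 = -124/137.

α = -0.8321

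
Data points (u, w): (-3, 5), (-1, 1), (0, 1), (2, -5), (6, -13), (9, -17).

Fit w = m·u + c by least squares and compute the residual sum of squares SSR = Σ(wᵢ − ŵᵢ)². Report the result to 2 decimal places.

Sums needed: Σu·u = 131, Σu = 13, Σ1 = 6.
Moment sums: Σu·w = -257, Σw = -28.
XᵀX·[m, c]ᵀ = Xᵀw becomes [[131, 13]; [13, 6]]·[m, c]ᵀ = [-257, -28]ᵀ.
Determinant 131·6 − 13² = 617.
m = ((-257)·6 − 13·(-28))/617 = -1178/617; c = (131·(-28) − 13·(-257))/617 = -327/617.
Residuals: -122/617, -234/617, 944/617, -402/617, -626/617, 440/617; SSR = 2768/617.

SSR = 4.49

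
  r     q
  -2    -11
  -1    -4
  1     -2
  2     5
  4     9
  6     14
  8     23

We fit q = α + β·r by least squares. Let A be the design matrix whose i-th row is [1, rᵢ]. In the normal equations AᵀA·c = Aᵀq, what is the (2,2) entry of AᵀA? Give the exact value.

126

Row 2 ↔ basis r, column 2 ↔ basis r, so (AᵀA)_{2,2} = Σᵢ (r)·(r) = (-2)·(-2) + (-1)·(-1) + (1)·(1) + (2)·(2) + (4)·(4) + (6)·(6) + (8)·(8) = 126.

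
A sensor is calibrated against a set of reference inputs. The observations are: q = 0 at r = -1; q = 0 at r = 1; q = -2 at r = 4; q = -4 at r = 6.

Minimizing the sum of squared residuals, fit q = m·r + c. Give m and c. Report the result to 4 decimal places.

m = -0.5862, c = -0.0345

Normal-equation sums: Σr·r = 54, Σr = 10, Σ1 = 4.
And Σr·q = -32, Σq = -6.
Normal equations: [[54, 10]; [10, 4]]·[m, c]ᵀ = [-32, -6]ᵀ.
Eliminating c: 4·(row 1) − 10·(row 2) gives 116·m = 4·(-32) − 10·(-6) = -68, so m = -17/29.
Then c = ((-6) − 10·(-17/29))/4 = -1/29.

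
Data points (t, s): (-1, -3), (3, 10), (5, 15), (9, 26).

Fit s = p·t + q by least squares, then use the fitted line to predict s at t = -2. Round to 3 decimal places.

ŝ = -5.308

The normal system AᵀA·[p, q]ᵀ = Aᵀs is [[116, 16]; [16, 4]]·[p, q]ᵀ = [342, 48]ᵀ.
Eliminating q: 4·(row 1) − 16·(row 2) gives 208·p = 4·342 − 16·48 = 600, so p = 75/26.
Then q = (48 − 16·(75/26))/4 = 6/13.
At t = -2: ŝ = (75/26)·(-2) + (6/13)·(1) = -69/13.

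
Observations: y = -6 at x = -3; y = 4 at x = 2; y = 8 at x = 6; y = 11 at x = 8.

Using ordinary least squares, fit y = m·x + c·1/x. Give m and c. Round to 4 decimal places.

Compute the Gram sums: Σx·x = 113, Σx·1/x = 4, Σ1/x·1/x = 233/576.
For Mᵀy: Σx·y = 162, Σ1/x·y = 161/24.
Normal equations: [[113, 4]; [4, 233/576]]·[m, c]ᵀ = [162, 161/24]ᵀ.
Δ = 113·(233/576) − 4² = 17113/576.
m = (162·(233/576) − 4·(161/24))/(17113/576) = 22290/17113; c = (113·(161/24) − 4·162)/(17113/576) = 63384/17113.

m = 1.3025, c = 3.7039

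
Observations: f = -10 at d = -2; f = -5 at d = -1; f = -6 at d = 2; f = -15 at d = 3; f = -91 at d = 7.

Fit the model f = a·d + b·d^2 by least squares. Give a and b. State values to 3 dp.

AᵀA·[a, b]ᵀ = Aᵀf reads: 67·a + 369·b = -669;  369·a + 2515·b = -4663.
Eliminating b: 2515·(row 1) − 369·(row 2) gives 32344·a = 2515·(-669) − 369·(-4663) = 38112, so a = 4764/4043.
Then b = ((-4663) − 369·(4764/4043))/2515 = -8195/4043.

a = 1.178, b = -2.027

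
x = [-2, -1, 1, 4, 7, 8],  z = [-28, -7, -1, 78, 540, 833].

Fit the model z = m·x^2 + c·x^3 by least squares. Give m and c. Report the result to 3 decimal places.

m = -3.153, c = 2.022

MᵀM·[m, c]ᵀ = Mᵀz reads: 6771·m + 50567·c = 80900;  50567·m + 383955·c = 616938.
(Σx^2·x^2 = 6771, Σx^2·x^3 = 50567, Σx^3·x^3 = 383955, Σx^2·z = 80900, Σx^3·z = 616938.)
Δ = 6771·383955 − 50567² = 42737816.
m = (80900·383955 − 50567·616938)/42737816 = -6124743/1942628; c = (6771·616938 − 50567·80900)/42737816 = 43208449/21368908.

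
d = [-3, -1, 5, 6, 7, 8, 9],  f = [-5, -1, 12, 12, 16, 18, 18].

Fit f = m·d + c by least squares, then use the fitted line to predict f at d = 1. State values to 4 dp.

Normal-equation sums: Σd·d = 265, Σd = 31, Σ1 = 7.
Right-hand side: Σd·f = 566, Σf = 70.
Δ = 265·7 − 31² = 894.
m = (566·7 − 31·70)/894 = 896/447; c = (265·70 − 31·566)/894 = 502/447.
At d = 1: f̂ = (896/447)·(1) + (502/447)·(1) = 466/149.

f̂ = 3.1275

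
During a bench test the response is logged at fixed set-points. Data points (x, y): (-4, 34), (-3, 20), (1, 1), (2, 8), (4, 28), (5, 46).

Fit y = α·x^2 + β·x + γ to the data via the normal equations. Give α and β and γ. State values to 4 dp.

Compute the Gram sums: Σx^2·x^2 = 1235, Σx^2·x = 107, Σx^2 = 71, Σx·x = 71, Σx = 5, Σ1 = 6.
And Σx^2·y = 2355, Σx·y = 163, Σy = 137.
AᵀA·[α, β, γ]ᵀ = Aᵀy becomes [[1235, 107, 71]; [107, 71, 5]; [71, 5, 6]]·[α, β, γ]ᵀ = [2355, 163, 137]ᵀ.
Solving the 3×3 system (Gaussian elimination) gives α = 70063/36150, β = -23731/36150, γ = 2687/6025.

α = 1.9381, β = -0.6565, γ = 0.4460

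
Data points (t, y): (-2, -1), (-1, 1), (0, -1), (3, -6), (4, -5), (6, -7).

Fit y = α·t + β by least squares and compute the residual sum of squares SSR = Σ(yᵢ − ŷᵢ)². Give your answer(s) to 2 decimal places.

Normal-equation sums: Σt·t = 66, Σt = 10, Σ1 = 6.
And Σt·y = -79, Σy = -19.
Determinant 66·6 − 10² = 296.
α = ((-79)·6 − 10·(-19))/296 = -71/74; β = (66·(-19) − 10·(-79))/296 = -58/37.
Residuals: -50/37, 119/74, 21/37, -115/74, 15/37, 12/37; SSR = 549/74.

SSR = 7.42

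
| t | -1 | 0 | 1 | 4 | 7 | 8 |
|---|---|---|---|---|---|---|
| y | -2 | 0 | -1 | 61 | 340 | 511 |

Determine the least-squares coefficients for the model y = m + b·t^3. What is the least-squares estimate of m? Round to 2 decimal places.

Normal-equation sums: Σ1 = 6, Σt^3 = 919, Σt^3·t^3 = 383891.
Right-hand side: Σy = 909, Σt^3·y = 382157.
Normal equations: [[6, 919]; [919, 383891]]·[m, b]ᵀ = [909, 382157]ᵀ.
det = 6·383891 − 919² = 1458785.
m = (909·383891 − 919·382157)/1458785 = -2245364/1458785; b = (6·382157 − 919·909)/1458785 = 1457571/1458785.

m = -1.54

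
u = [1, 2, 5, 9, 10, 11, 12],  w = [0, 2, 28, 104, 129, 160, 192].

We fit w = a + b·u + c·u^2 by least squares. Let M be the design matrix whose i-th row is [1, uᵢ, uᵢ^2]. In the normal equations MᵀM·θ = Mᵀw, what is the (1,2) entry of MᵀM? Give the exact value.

50

Row 1 ↔ basis 1, column 2 ↔ basis u, so (MᵀM)_{1,2} = Σᵢ u = (1)·(1) + (1)·(2) + (1)·(5) + (1)·(9) + (1)·(10) + (1)·(11) + (1)·(12) = 50.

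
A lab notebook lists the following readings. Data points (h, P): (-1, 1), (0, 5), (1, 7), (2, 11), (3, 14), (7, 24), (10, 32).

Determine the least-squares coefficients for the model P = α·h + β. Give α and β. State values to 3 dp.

AᵀA·[α, β]ᵀ = AᵀP reads: 164·α + 22·β = 558;  22·α + 7·β = 94.
Eliminating β: 7·(row 1) − 22·(row 2) gives 664·α = 7·558 − 22·94 = 1838, so α = 919/332.
Then β = (94 − 22·(919/332))/7 = 785/166.

α = 2.768, β = 4.729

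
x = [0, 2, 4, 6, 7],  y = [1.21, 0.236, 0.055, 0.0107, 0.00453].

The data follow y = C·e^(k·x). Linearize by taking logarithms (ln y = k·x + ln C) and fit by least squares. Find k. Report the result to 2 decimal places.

k = -0.79

With ln yᵢ as the transformed response and xᵢ as the regressor:
AᵀA = [[105.0000, 19.0000]; [19.0000, 5]], rhs = [-79.4938, -14.0883]ᵀ  (here Σx = 19.0000, Σ(x)² = 105.0000, Σln y = -14.0883, Σx·ln y = -79.4938).
Slope k = (n·Σx·ln y − Σx·Σln y)/(n·Σ(x)² − (Σx)²) = (5·-79.4938 − 19.0000·-14.0883)/164.0000 = -0.79141; ln C = (Σln y − k·Σx)/n = 0.18972.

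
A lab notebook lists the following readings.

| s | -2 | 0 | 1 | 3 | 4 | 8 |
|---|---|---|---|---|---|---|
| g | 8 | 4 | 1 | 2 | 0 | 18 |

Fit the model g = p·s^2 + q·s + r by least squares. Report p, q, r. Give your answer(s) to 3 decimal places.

p = 0.497, q = -2.104, r = 2.630

Setting ∂/∂p … = 0 gives: 4450·p + 596·q + 94·r = 1203;  596·p + 94·q + 14·r = 135;  94·p + 14·q + 6·r = 33.
Row-reducing yields p = 5057/10183, q = -21427/10183, r = 53553/20366.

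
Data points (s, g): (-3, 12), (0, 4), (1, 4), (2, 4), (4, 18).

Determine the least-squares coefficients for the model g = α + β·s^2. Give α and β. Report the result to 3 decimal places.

Compute the Gram sums: Σ1 = 5, Σs^2 = 30, Σs^2·s^2 = 354.
Right-hand side: Σg = 42, Σs^2·g = 416.
So XᵀX·[α, β]ᵀ = Xᵀg: [[5, 30]; [30, 354]]·[α, β]ᵀ = [42, 416]ᵀ.
Determinant 5·354 − 30² = 870.
α = (42·354 − 30·416)/870 = 398/145; β = (5·416 − 30·42)/870 = 82/87.

α = 2.745, β = 0.943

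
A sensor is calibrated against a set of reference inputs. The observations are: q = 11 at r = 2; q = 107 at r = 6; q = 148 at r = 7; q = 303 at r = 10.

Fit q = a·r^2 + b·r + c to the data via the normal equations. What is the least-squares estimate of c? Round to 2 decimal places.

c = -0.43

Normal-equation sums: Σr^2·r^2 = 13713, Σr^2·r = 1567, Σr^2 = 189, Σr·r = 189, Σr = 25, Σ1 = 4.
Moment sums: Σr^2·q = 41448, Σr·q = 4730, Σq = 569.
Normal equations: [[13713, 1567, 189]; [1567, 189, 25]; [189, 25, 4]]·[a, b, c]ᵀ = [41448, 4730, 569]ᵀ.
Inverting the 3×3 Gram matrix, [a, b, c]ᵀ = [549/178, -87/178, -38/89]ᵀ.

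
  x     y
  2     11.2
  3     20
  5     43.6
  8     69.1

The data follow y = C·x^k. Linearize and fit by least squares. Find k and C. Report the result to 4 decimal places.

k = 1.3350, C = 4.6014

Taking logs, ln y = k·ln x + ln C, so regress ln y on ln x.
Over the data: Σln x = 5.4806, Σ(ln x)² = 8.6018, Σln y = 13.4223, Σln x·ln y = 19.8490.
Normal system: [[8.6018, 5.4806]; [5.4806, 4]]·[k, ln C]ᵀ = [19.8490, 13.4223]ᵀ.
Δ = 8.6018·4 − (5.4806)² = 4.3697; k = (19.8490·4 − 5.4806·13.4223)/4.3697 = 1.33502, ln C = (8.6018·13.4223 − 5.4806·19.8490)/4.3697 = 1.52637, so C = exp(1.52637) = 4.60145.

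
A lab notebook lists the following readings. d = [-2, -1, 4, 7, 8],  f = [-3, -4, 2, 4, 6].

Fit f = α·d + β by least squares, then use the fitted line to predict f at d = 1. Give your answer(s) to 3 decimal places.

f̂ = -1.072

Normal-equation sums: Σd·d = 134, Σd = 16, Σ1 = 5.
Moment sums: Σd·f = 94, Σf = 5.
det = 134·5 − 16² = 414.
α = (94·5 − 16·5)/414 = 65/69; β = (134·5 − 16·94)/414 = -139/69.
At d = 1: f̂ = (65/69)·(1) + (-139/69)·(1) = -74/69.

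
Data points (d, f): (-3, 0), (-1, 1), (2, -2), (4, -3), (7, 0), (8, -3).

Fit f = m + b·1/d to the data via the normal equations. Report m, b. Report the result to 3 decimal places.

From the data, Σ1 = 6, Σ1/d = -53/168, Σ1/d·1/d = 41197/28224.
For Xᵀf: Σf = -7, Σ1/d·f = -25/8.
Eliminating b: (41197/28224)·(row 1) − (-53/168)·(row 2) gives (244373/28224)·m = (41197/28224)·(-7) − (-53/168)·(-25/8) = -11293/1008, so m = -316204/244373.
Then b = ((-25/8) − (-53/168)·(-316204/244373))/(41197/28224) = -591528/244373.

m = -1.294, b = -2.421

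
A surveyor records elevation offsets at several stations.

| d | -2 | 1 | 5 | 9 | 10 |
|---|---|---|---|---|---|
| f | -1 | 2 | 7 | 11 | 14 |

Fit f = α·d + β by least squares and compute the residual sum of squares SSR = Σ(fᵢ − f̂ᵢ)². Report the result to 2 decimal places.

SSR = 1.81

From the data, Σd·d = 211, Σd = 23, Σ1 = 5.
And Σd·f = 278, Σf = 33.
MᵀM·[α, β]ᵀ = Mᵀf becomes [[211, 23]; [23, 5]]·[α, β]ᵀ = [278, 33]ᵀ.
Eliminating β: 5·(row 1) − 23·(row 2) gives 526·α = 5·278 − 23·33 = 631, so α = 631/526.
Then β = (33 − 23·(631/526))/5 = 569/526.
Residuals: 167/526, -74/263, -21/263, -231/263, 485/526; SSR = 951/526.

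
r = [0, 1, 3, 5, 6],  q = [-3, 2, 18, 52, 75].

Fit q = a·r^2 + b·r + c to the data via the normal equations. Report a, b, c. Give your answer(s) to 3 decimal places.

The normal equations are: 2003·a + 369·b + 71·c = 4164;  369·a + 71·b + 15·c = 766;  71·a + 15·b + 5·c = 144.
Inverting the 3×3 Gram matrix, [a, b, c]ᵀ = [96/49, 695/637, -1461/637]ᵀ.

a = 1.959, b = 1.091, c = -2.294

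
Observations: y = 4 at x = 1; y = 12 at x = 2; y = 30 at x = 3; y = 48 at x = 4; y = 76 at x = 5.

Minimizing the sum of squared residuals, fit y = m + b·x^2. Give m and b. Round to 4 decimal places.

Forming MᵀM = [[5, 55]; [55, 979]] and Mᵀy = [170, 2990]ᵀ gives MᵀM·[m, b]ᵀ = Mᵀy.
det = 5·979 − 55² = 1870.
m = (170·979 − 55·2990)/1870 = 18/17; b = (5·2990 − 55·170)/1870 = 560/187.

m = 1.0588, b = 2.9947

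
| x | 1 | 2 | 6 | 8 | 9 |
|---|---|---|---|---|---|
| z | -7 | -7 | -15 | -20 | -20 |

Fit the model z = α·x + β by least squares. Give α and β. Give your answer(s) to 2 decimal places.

MᵀM·[α, β]ᵀ = Mᵀz reads: 186·α + 26·β = -451;  26·α + 5·β = -69.
det = 186·5 − 26² = 254.
α = ((-451)·5 − 26·(-69))/254 = -461/254; β = (186·(-69) − 26·(-451))/254 = -554/127.

α = -1.81, β = -4.36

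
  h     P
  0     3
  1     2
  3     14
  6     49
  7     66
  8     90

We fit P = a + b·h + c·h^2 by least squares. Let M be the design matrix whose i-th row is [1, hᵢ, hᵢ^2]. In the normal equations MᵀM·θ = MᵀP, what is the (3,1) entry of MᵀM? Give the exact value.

Row 3 ↔ basis h^2, column 1 ↔ basis 1, so (MᵀM)_{3,1} = Σᵢ h^2 = (0)·(1) + (1)·(1) + (9)·(1) + (36)·(1) + (49)·(1) + (64)·(1) = 159.

159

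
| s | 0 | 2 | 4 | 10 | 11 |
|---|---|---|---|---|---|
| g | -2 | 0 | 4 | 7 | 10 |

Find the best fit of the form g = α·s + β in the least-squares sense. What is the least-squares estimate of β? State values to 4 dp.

β = -1.4979

MᵀM·[α, β]ᵀ = Mᵀg reads: 241·α + 27·β = 196;  27·α + 5·β = 19.
Eliminating β: 5·(row 1) − 27·(row 2) gives 476·α = 5·196 − 27·19 = 467, so α = 467/476.
Then β = (19 − 27·(467/476))/5 = -713/476.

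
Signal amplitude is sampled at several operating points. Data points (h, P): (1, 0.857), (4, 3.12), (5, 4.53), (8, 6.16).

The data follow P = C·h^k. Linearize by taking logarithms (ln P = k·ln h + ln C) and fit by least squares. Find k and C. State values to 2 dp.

Let Y = ln P. Fitting Y = k·ln h + ln C by least squares:
Σln h = 5.0752, Σ(ln h)² = 8.8362, Σln P = 4.3123, Σln h·ln P = 7.7894.
Equations: 8.8362·k + 5.0752·ln C = 7.7894;  5.0752·k + 4·ln C = 4.3123.
Slope k = (n·Σln h·ln P − Σln h·Σln P)/(n·Σ(ln h)² − (Σln h)²) = (4·7.7894 − 5.0752·4.3123)/9.5873 = 0.96708; ln C = (Σln P − k·Σln h)/n = -0.14895, so C = exp(-0.14895) = 0.86161.

k = 0.97, C = 0.86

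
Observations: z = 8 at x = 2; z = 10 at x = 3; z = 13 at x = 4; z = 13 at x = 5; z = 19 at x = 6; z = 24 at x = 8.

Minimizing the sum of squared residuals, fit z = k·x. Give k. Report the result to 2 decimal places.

k = 3.05

Sums needed: Σx·x = 154.
For Mᵀz: Σx·z = 469.
Normal equations: [[154]]·[k]ᵀ = [469]ᵀ.
Hence k = 469 / 154 ≈ 3.04545.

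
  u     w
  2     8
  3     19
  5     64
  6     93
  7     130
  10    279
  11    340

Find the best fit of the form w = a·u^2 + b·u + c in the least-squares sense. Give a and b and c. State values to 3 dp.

a = 3.098, b = -3.323, c = 1.908

Normal-equation sums: Σu^2·u^2 = 29060, Σu^2·u = 3050, Σu^2 = 344, Σu·u = 344, Σu = 44, Σ1 = 7.
For Mᵀw: Σu^2·w = 80561, Σu·w = 8391, Σw = 933.
MᵀM·[a, b, c]ᵀ = Mᵀw becomes [[29060, 3050, 344]; [3050, 344, 44]; [344, 44, 7]]·[a, b, c]ᵀ = [80561, 8391, 933]ᵀ.
Inverting the 3×3 Gram matrix, [a, b, c]ᵀ = [342115/110418, -1535/462, 35107/18403]ᵀ.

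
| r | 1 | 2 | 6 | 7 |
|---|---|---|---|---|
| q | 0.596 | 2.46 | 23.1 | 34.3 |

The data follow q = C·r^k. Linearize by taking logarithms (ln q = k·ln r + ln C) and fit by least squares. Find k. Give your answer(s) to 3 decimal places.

Let Y = ln q. Fitting Y = k·ln r + ln C by least squares:
XᵀX = [[7.4774, 4.4308]; [4.4308, 4]], rhs = [13.1288, 7.0576]ᵀ  (here Σln r = 4.4308, Σ(ln r)² = 7.4774, Σln q = 7.0576, Σln r·ln q = 13.1288).
Solving (det = 10.2775): k = 2.06706, ln C = -0.52529.

k = 2.067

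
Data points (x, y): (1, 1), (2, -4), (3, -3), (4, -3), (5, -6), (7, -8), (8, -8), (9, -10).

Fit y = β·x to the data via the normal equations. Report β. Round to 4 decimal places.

Setting ∂/∂β … = 0 gives: 249·β = -268.
(Σx·x = 249, Σx·y = -268.)
β = (-268)/249 = -1.07631.

β = -1.0763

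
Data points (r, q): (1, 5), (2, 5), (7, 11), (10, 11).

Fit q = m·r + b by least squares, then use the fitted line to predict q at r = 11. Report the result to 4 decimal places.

q̂ = 12.6667

Entries of XᵀX: Σr·r = 154, Σr = 20, Σ1 = 4.
And Σr·q = 202, Σq = 32.
Eliminating b: 4·(row 1) − 20·(row 2) gives 216·m = 4·202 − 20·32 = 168, so m = 7/9.
Then b = (32 − 20·(7/9))/4 = 37/9.
At r = 11: q̂ = (7/9)·(11) + (37/9)·(1) = 38/3.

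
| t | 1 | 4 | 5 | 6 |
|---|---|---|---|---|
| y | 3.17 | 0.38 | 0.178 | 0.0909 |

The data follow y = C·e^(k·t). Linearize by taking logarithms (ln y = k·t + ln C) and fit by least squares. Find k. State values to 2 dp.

k = -0.71

Taking logs, ln y = k·t + ln C, so regress ln y on t.
Σt = 16.0000, Σ(t)² = 78.0000, Σln y = -3.9378, Σt·ln y = -25.7344.
Normal system: [[78.0000, 16.0000]; [16.0000, 4]]·[k, ln C]ᵀ = [-25.7344, -3.9378]ᵀ.
Slope k = (n·Σt·ln y − Σt·Σln y)/(n·Σ(t)² − (Σt)²) = (4·-25.7344 − 16.0000·-3.9378)/56.0000 = -0.71308; ln C = (Σln y − k·Σt)/n = 1.86788.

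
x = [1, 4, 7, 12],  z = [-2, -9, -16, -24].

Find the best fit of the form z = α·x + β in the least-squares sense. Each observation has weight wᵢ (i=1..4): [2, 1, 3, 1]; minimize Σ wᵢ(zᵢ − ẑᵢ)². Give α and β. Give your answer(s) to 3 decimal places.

Setting ∂/∂α … = 0 gives: 309·α + 39·β = -664;  39·α + 7·β = -85.
(Σwᵢ·x·x = 309, Σwᵢ·x = 39, Σwᵢ·1 = 7, Σwᵢ·x·z = -664, Σwᵢ·z = -85.)
Determinant 309·7 − 39² = 642.
α = ((-664)·7 − 39·(-85))/642 = -1333/642; β = (309·(-85) − 39·(-664))/642 = -123/214.

α = -2.076, β = -0.575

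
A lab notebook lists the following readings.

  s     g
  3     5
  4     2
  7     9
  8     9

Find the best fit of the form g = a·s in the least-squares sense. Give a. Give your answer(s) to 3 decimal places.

Entries of XᵀX: Σs·s = 138.
Moment sums: Σs·g = 158.
Hence a = 158 / 138 ≈ 1.14493.

a = 1.145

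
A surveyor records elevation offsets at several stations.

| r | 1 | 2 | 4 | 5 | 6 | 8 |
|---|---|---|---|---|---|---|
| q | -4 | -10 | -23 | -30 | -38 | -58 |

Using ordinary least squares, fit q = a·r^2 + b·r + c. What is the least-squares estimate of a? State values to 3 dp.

With design matrix A, AᵀA = [[6290, 926, 146]; [926, 146, 26]; [146, 26, 6]] and Aᵀq = [-6242, -958, -163]ᵀ.
Inverting the 3×3 Gram matrix, [a, b, c]ᵀ = [-61/156, -641/156, 2/13]ᵀ.

a = -0.391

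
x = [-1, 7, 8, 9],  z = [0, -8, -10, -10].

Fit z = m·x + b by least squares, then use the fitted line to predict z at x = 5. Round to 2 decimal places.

ẑ = -6.22

AᵀA·[m, b]ᵀ = Aᵀz reads: 195·m + 23·b = -226;  23·m + 4·b = -28.
Determinant 195·4 − 23² = 251.
m = ((-226)·4 − 23·(-28))/251 = -260/251; b = (195·(-28) − 23·(-226))/251 = -262/251.
At x = 5: ẑ = (-260/251)·(5) + (-262/251)·(1) = -1562/251.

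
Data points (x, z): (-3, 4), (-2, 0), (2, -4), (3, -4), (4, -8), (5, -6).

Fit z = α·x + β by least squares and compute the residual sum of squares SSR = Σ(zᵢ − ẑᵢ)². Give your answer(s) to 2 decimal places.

SSR = 10.09

With design matrix M, MᵀM = [[67, 9]; [9, 6]] and Mᵀz = [-94, -18]ᵀ.
Δ = 67·6 − 9² = 321.
α = ((-94)·6 − 9·(-18))/321 = -134/107; β = (67·(-18) − 9·(-94))/321 = -120/107.
Residuals: 146/107, -148/107, -40/107, 94/107, -200/107, 148/107; SSR = 1080/107.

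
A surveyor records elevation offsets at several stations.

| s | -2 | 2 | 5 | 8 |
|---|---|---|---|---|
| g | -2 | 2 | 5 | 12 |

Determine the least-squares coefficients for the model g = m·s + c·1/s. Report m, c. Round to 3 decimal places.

With design matrix M, MᵀM = [[97, 4]; [4, 889/1600]] and Mᵀg = [129, 9/2]ᵀ.
Eliminating c: (889/1600)·(row 1) − 4·(row 2) gives (60633/1600)·m = (889/1600)·129 − 4·(9/2) = 85881/1600, so m = 28627/20211.
Then c = ((9/2) − 4·(28627/20211))/(889/1600) = -42400/20211.

m = 1.416, c = -2.098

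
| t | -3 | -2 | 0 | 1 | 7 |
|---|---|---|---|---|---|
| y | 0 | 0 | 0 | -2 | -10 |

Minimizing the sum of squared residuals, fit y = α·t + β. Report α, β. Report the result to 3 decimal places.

Compute the Gram sums: Σt·t = 63, Σt = 3, Σ1 = 5.
Moment sums: Σt·y = -72, Σy = -12.
Normal equations: [[63, 3]; [3, 5]]·[α, β]ᵀ = [-72, -12]ᵀ.
Determinant 63·5 − 3² = 306.
α = ((-72)·5 − 3·(-12))/306 = -18/17; β = (63·(-12) − 3·(-72))/306 = -30/17.

α = -1.059, β = -1.765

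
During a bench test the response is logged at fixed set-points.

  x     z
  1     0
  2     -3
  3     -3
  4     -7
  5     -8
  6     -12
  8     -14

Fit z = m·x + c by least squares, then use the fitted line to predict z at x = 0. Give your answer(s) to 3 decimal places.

ẑ = 1.877

Setting ∂/∂m … = 0 gives: 155·m + 29·c = -267;  29·m + 7·c = -47.
Eliminating c: 7·(row 1) − 29·(row 2) gives 244·m = 7·(-267) − 29·(-47) = -506, so m = -253/122.
Then c = ((-47) − 29·(-253/122))/7 = 229/122.
At x = 0: ẑ = (-253/122)·(0) + (229/122)·(1) = 229/122.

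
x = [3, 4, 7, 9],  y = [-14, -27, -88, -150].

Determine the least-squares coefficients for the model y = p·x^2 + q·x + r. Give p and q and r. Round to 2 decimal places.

p = -2.05, q = 2.04, r = -1.88

The normal system MᵀM·[p, q, r]ᵀ = Mᵀy is [[9299, 1163, 155]; [1163, 155, 23]; [155, 23, 4]]·[p, q, r]ᵀ = [-17020, -2116, -279]ᵀ.
Row-reducing yields p = -727/354, q = 721/354, r = -111/59.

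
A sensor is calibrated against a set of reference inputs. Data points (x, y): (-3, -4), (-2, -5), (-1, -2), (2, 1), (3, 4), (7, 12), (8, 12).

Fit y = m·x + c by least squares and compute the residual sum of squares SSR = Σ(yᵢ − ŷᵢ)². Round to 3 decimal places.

SSR = 7.964

Compute the Gram sums: Σx·x = 140, Σx = 14, Σ1 = 7.
And Σx·y = 218, Σy = 18.
So MᵀM·[m, c]ᵀ = Mᵀy: [[140, 14]; [14, 7]]·[m, c]ᵀ = [218, 18]ᵀ.
Determinant 140·7 − 14² = 784.
m = (218·7 − 14·18)/784 = 13/8; c = (140·18 − 14·218)/784 = -19/28.
Residuals: 87/56, -15/14, 17/56, -11/7, -11/56, 73/56, -9/28; SSR = 223/28.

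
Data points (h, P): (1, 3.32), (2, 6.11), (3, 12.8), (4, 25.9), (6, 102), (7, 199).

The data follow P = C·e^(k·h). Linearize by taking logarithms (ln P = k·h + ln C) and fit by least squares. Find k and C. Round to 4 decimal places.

k = 0.6888, C = 1.6187

With ln Pᵢ as the transformed response and hᵢ as the regressor:
AᵀA = [[115.0000, 23.0000]; [23.0000, 6]], rhs = [90.2881, 18.7319]ᵀ  (here Σh = 23.0000, Σ(h)² = 115.0000, Σln P = 18.7319, Σh·ln P = 90.2881).
Slope k = (n·Σh·ln P − Σh·Σln P)/(n·Σ(h)² − (Σh)²) = (6·90.2881 − 23.0000·18.7319)/161.0000 = 0.68879; ln C = (Σln P − k·Σh)/n = 0.48160, so C = exp(0.48160) = 1.61866.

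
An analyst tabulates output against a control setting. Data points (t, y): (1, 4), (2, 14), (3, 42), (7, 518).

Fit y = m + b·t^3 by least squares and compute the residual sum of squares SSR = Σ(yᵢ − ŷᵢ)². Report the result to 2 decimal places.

With design matrix A, AᵀA = [[4, 379]; [379, 118443]] and Aᵀy = [578, 178924]ᵀ.
Determinant 4·118443 − 379² = 330131.
m = (578·118443 − 379·178924)/330131 = 647858/330131; b = (4·178924 − 379·578)/330131 = 496634/330131.
Residuals: 176032/330131, 904/330131, -191474/330131, 14538/330131; SSR = 205560/330131.

SSR = 0.62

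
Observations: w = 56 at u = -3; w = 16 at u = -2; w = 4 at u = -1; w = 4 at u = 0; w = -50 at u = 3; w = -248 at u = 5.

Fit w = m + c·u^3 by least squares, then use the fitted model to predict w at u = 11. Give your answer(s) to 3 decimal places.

ŵ = -2656.909

Compute the Gram sums: Σ1 = 6, Σu^3 = 116, Σu^3·u^3 = 17148.
And Σw = -218, Σu^3·w = -33994.
MᵀM·[m, c]ᵀ = Mᵀw becomes [[6, 116]; [116, 17148]]·[m, c]ᵀ = [-218, -33994]ᵀ.
Determinant 6·17148 − 116² = 89432.
m = ((-218)·17148 − 116·(-33994))/89432 = 25630/11179; c = (6·(-33994) − 116·(-218))/89432 = -44669/22358.
At u = 11: ŵ = (25630/11179)·(1) + (-44669/22358)·(1331) = -59403179/22358.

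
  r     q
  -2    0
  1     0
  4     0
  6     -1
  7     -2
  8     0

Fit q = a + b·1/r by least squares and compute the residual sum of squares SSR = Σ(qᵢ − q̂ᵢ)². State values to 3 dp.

SSR = 3.483

From the data, Σ1 = 6, Σ1/r = 199/168, Σ1/r·1/r = 38845/28224.
Moment sums: Σq = -3, Σ1/r·q = -19/42.
AᵀA·[a, b]ᵀ = Aᵀq becomes [[6, 199/168]; [199/168, 38845/28224]]·[a, b]ᵀ = [-3, -19/42]ᵀ.
Determinant 6·(38845/28224) − (199/168)² = 193469/28224.
a = ((-3)·(38845/28224) − (199/168)·(-19/42))/(193469/28224) = -101411/193469; b = (6·(-19/42) − (199/168)·(-3))/(193469/28224) = 23688/193469.
Residuals: 113255/193469, 77723/193469, 95489/193469, -96006/193469, -288911/193469, 98450/193469; SSR = 673828/193469.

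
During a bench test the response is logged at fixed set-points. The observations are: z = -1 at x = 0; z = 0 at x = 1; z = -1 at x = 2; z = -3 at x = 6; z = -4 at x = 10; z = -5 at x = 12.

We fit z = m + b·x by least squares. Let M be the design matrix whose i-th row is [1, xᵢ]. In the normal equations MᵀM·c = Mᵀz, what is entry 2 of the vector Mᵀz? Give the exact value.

-120

Entry 2 ↔ basis x, so (Mᵀz)_{2} = Σᵢ (x)·zᵢ = (0)·(-1) + (1)·(0) + (2)·(-1) + (6)·(-3) + (10)·(-4) + (12)·(-5) = -120.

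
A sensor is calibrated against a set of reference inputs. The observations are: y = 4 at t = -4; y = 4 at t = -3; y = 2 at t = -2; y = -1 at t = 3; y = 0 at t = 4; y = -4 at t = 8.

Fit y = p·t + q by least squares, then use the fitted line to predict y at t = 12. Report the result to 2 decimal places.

Entries of MᵀM: Σt·t = 118, Σt = 6, Σ1 = 6.
Moment sums: Σt·y = -67, Σy = 5.
So MᵀM·[p, q]ᵀ = Mᵀy: [[118, 6]; [6, 6]]·[p, q]ᵀ = [-67, 5]ᵀ.
det = 118·6 − 6² = 672.
p = ((-67)·6 − 6·5)/672 = -9/14; q = (118·5 − 6·(-67))/672 = 31/21.
At t = 12: ŷ = (-9/14)·(12) + (31/21)·(1) = -131/21.

ŷ = -6.24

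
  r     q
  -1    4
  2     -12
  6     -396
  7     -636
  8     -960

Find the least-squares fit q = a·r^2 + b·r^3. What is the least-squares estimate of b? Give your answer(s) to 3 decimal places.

b = -2.005

Entries of MᵀM: Σr^2·r^2 = 7810, Σr^2·r^3 = 57382, Σr^3·r^3 = 426514.
Right-hand side: Σr^2·q = -106904, Σr^3·q = -795304.
Normal equations: [[7810, 57382]; [57382, 426514]]·[a, b]ᵀ = [-106904, -795304]ᵀ.
Eliminating b: 426514·(row 1) − 57382·(row 2) gives 38380416·a = 426514·(-106904) − 57382·(-795304) = 40081472, so a = 626273/599694.
Then b = ((-795304) − 57382·(626273/599694))/426514 = -1202483/599694.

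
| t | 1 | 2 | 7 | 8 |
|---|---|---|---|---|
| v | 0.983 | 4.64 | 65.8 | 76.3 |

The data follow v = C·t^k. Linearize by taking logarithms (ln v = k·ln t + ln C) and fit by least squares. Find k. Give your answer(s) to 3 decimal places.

k = 2.110

Let Y = ln v. Fitting Y = k·ln t + ln C by least squares:
Σln t = 4.7185, Σ(ln t)² = 8.5911, Σln v = 10.0389, Σln t·ln v = 18.2243.
Normal system: [[8.5911, 4.7185]; [4.7185, 4]]·[k, ln C]ᵀ = [18.2243, 10.0389]ᵀ.
Δ = 8.5911·4 − (4.7185)² = 12.1002; k = (18.2243·4 − 4.7185·10.0389)/12.1002 = 2.10978, ln C = (8.5911·10.0389 − 4.7185·18.2243)/12.1002 = 0.02096.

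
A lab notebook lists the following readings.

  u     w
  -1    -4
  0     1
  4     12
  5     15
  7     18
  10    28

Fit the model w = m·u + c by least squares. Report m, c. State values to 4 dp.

The normal system XᵀX·[m, c]ᵀ = Xᵀw is [[191, 25]; [25, 6]]·[m, c]ᵀ = [533, 70]ᵀ.
Determinant 191·6 − 25² = 521.
m = (533·6 − 25·70)/521 = 1448/521; c = (191·70 − 25·533)/521 = 45/521.

m = 2.7793, c = 0.0864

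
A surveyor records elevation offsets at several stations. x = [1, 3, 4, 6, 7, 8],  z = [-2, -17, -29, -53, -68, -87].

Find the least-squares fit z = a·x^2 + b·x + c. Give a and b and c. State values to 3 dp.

a = -0.870, b = -4.180, c = 2.923

Compute the Gram sums: Σx^2·x^2 = 8131, Σx^2·x = 1163, Σx^2 = 175, Σx·x = 175, Σx = 29, Σ1 = 6.
And Σx^2·z = -11427, Σx·z = -1659, Σz = -256.
MᵀM·[a, b, c]ᵀ = Mᵀz becomes [[8131, 1163, 175]; [1163, 175, 29]; [175, 29, 6]]·[a, b, c]ᵀ = [-11427, -1659, -256]ᵀ.
Solving the 3×3 system (Gaussian elimination) gives a = -383/440, b = -1839/440, c = 643/220.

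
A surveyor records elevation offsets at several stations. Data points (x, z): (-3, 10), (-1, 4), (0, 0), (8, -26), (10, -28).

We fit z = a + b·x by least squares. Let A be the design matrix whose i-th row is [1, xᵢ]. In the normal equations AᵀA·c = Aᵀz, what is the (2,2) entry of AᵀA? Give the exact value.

Row 2 ↔ basis x, column 2 ↔ basis x, so (AᵀA)_{2,2} = Σᵢ (x)·(x) = (-3)·(-3) + (-1)·(-1) + (0)·(0) + (8)·(8) + (10)·(10) = 174.

174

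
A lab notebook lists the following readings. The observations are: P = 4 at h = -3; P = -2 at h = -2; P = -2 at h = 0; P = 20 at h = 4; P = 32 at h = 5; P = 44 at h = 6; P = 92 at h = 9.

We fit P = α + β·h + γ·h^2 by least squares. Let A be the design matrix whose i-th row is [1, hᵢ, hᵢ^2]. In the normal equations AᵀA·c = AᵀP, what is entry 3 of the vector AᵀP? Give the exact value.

10184

Entry 3 ↔ basis h^2, so (AᵀP)_{3} = Σᵢ (h^2)·Pᵢ = (9)·(4) + (4)·(-2) + (0)·(-2) + (16)·(20) + (25)·(32) + (36)·(44) + (81)·(92) = 10184.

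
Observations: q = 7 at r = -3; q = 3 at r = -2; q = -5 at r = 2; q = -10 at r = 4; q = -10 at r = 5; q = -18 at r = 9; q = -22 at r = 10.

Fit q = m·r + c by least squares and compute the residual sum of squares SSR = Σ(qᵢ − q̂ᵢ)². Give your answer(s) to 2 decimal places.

The normal system MᵀM·[m, c]ᵀ = Mᵀq is [[239, 25]; [25, 7]]·[m, c]ᵀ = [-509, -55]ᵀ.
det = 239·7 − 25² = 1048.
m = ((-509)·7 − 25·(-55))/1048 = -547/262; c = (239·(-55) − 25·(-509))/1048 = -105/262.
Residuals: 149/131, -203/262, -111/262, -327/262, 110/131, 156/131, -189/262; SSR = 822/131.

SSR = 6.27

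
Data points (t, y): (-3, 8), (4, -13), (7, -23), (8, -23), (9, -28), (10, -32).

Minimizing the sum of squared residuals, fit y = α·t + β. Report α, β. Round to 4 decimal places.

Forming AᵀA = [[319, 35]; [35, 6]] and Aᵀy = [-993, -111]ᵀ gives AᵀA·[α, β]ᵀ = Aᵀy.
Determinant 319·6 − 35² = 689.
α = ((-993)·6 − 35·(-111))/689 = -2073/689; β = (319·(-111) − 35·(-993))/689 = -654/689.

α = -3.0087, β = -0.9492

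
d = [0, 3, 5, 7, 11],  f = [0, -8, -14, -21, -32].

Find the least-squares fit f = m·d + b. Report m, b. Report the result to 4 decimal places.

m = -2.9506, b = 0.3430

Entries of MᵀM: Σd·d = 204, Σd = 26, Σ1 = 5.
Right-hand side: Σd·f = -593, Σf = -75.
Determinant 204·5 − 26² = 344.
m = ((-593)·5 − 26·(-75))/344 = -1015/344; b = (204·(-75) − 26·(-593))/344 = 59/172.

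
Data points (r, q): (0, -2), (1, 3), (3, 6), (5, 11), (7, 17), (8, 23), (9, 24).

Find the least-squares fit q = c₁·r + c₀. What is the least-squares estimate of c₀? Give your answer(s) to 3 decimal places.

c₀ = -1.667

Forming XᵀX = [[229, 33]; [33, 7]] and Xᵀq = [595, 82]ᵀ gives XᵀX·[c₁, c₀]ᵀ = Xᵀq.
Δ = 229·7 − 33² = 514.
c₁ = (595·7 − 33·82)/514 = 1459/514; c₀ = (229·82 − 33·595)/514 = -857/514.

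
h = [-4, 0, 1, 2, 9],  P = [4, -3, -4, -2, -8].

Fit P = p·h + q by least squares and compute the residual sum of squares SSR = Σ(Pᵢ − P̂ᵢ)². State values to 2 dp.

SSR = 11.80

Compute the Gram sums: Σh·h = 102, Σh = 8, Σ1 = 5.
Moment sums: Σh·P = -96, ΣP = -13.
Δ = 102·5 − 8² = 446.
p = ((-96)·5 − 8·(-13))/446 = -188/223; q = (102·(-13) − 8·(-96))/446 = -279/223.
Residuals: 419/223, -390/223, -425/223, 209/223, 187/223; SSR = 2632/223.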